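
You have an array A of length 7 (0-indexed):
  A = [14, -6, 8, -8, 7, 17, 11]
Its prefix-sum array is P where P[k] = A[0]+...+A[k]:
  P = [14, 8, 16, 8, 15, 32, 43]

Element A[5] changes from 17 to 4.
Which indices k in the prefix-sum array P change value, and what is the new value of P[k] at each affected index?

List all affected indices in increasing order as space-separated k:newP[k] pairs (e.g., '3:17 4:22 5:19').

P[k] = A[0] + ... + A[k]
P[k] includes A[5] iff k >= 5
Affected indices: 5, 6, ..., 6; delta = -13
  P[5]: 32 + -13 = 19
  P[6]: 43 + -13 = 30

Answer: 5:19 6:30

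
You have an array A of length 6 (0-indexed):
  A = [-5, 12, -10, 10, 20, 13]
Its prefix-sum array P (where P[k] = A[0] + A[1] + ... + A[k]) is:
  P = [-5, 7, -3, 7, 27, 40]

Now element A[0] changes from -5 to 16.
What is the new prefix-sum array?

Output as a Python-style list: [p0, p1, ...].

Answer: [16, 28, 18, 28, 48, 61]

Derivation:
Change: A[0] -5 -> 16, delta = 21
P[k] for k < 0: unchanged (A[0] not included)
P[k] for k >= 0: shift by delta = 21
  P[0] = -5 + 21 = 16
  P[1] = 7 + 21 = 28
  P[2] = -3 + 21 = 18
  P[3] = 7 + 21 = 28
  P[4] = 27 + 21 = 48
  P[5] = 40 + 21 = 61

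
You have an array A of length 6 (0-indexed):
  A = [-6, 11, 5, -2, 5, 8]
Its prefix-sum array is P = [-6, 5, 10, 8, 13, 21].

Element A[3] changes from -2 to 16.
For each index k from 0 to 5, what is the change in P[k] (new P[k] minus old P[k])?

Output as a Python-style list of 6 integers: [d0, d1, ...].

Answer: [0, 0, 0, 18, 18, 18]

Derivation:
Element change: A[3] -2 -> 16, delta = 18
For k < 3: P[k] unchanged, delta_P[k] = 0
For k >= 3: P[k] shifts by exactly 18
Delta array: [0, 0, 0, 18, 18, 18]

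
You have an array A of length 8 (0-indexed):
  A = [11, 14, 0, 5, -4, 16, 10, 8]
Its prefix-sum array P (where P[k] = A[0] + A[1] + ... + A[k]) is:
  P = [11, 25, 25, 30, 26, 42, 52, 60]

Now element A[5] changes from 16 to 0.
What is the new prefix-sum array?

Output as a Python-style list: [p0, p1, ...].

Change: A[5] 16 -> 0, delta = -16
P[k] for k < 5: unchanged (A[5] not included)
P[k] for k >= 5: shift by delta = -16
  P[0] = 11 + 0 = 11
  P[1] = 25 + 0 = 25
  P[2] = 25 + 0 = 25
  P[3] = 30 + 0 = 30
  P[4] = 26 + 0 = 26
  P[5] = 42 + -16 = 26
  P[6] = 52 + -16 = 36
  P[7] = 60 + -16 = 44

Answer: [11, 25, 25, 30, 26, 26, 36, 44]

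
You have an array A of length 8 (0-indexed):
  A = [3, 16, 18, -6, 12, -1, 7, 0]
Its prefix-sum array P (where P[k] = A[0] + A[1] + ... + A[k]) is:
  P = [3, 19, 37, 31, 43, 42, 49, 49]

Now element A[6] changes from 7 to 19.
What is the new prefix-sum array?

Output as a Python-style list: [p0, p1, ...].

Answer: [3, 19, 37, 31, 43, 42, 61, 61]

Derivation:
Change: A[6] 7 -> 19, delta = 12
P[k] for k < 6: unchanged (A[6] not included)
P[k] for k >= 6: shift by delta = 12
  P[0] = 3 + 0 = 3
  P[1] = 19 + 0 = 19
  P[2] = 37 + 0 = 37
  P[3] = 31 + 0 = 31
  P[4] = 43 + 0 = 43
  P[5] = 42 + 0 = 42
  P[6] = 49 + 12 = 61
  P[7] = 49 + 12 = 61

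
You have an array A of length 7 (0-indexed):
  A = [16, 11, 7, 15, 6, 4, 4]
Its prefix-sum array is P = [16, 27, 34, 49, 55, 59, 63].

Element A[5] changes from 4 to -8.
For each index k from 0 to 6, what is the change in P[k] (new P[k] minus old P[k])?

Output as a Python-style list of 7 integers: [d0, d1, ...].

Answer: [0, 0, 0, 0, 0, -12, -12]

Derivation:
Element change: A[5] 4 -> -8, delta = -12
For k < 5: P[k] unchanged, delta_P[k] = 0
For k >= 5: P[k] shifts by exactly -12
Delta array: [0, 0, 0, 0, 0, -12, -12]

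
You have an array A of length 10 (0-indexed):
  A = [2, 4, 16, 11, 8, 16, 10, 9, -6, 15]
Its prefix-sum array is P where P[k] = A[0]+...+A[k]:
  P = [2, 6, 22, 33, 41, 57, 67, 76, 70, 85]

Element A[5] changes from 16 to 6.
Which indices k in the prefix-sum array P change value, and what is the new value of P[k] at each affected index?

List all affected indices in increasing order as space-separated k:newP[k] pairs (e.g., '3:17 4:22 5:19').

Answer: 5:47 6:57 7:66 8:60 9:75

Derivation:
P[k] = A[0] + ... + A[k]
P[k] includes A[5] iff k >= 5
Affected indices: 5, 6, ..., 9; delta = -10
  P[5]: 57 + -10 = 47
  P[6]: 67 + -10 = 57
  P[7]: 76 + -10 = 66
  P[8]: 70 + -10 = 60
  P[9]: 85 + -10 = 75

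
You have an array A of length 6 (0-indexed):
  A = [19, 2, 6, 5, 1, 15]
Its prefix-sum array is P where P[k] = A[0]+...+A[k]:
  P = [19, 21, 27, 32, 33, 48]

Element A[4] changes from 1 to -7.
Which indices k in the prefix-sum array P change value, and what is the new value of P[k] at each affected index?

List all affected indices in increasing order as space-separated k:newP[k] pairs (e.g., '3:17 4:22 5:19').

P[k] = A[0] + ... + A[k]
P[k] includes A[4] iff k >= 4
Affected indices: 4, 5, ..., 5; delta = -8
  P[4]: 33 + -8 = 25
  P[5]: 48 + -8 = 40

Answer: 4:25 5:40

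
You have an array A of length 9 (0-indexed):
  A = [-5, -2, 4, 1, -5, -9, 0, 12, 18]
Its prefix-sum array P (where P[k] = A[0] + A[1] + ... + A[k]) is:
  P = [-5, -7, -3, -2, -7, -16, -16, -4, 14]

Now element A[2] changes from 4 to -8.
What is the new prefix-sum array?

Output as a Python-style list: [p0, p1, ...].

Change: A[2] 4 -> -8, delta = -12
P[k] for k < 2: unchanged (A[2] not included)
P[k] for k >= 2: shift by delta = -12
  P[0] = -5 + 0 = -5
  P[1] = -7 + 0 = -7
  P[2] = -3 + -12 = -15
  P[3] = -2 + -12 = -14
  P[4] = -7 + -12 = -19
  P[5] = -16 + -12 = -28
  P[6] = -16 + -12 = -28
  P[7] = -4 + -12 = -16
  P[8] = 14 + -12 = 2

Answer: [-5, -7, -15, -14, -19, -28, -28, -16, 2]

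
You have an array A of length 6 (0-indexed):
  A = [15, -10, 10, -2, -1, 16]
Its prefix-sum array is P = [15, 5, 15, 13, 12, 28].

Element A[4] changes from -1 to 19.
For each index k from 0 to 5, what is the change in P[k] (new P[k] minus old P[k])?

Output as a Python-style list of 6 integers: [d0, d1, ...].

Element change: A[4] -1 -> 19, delta = 20
For k < 4: P[k] unchanged, delta_P[k] = 0
For k >= 4: P[k] shifts by exactly 20
Delta array: [0, 0, 0, 0, 20, 20]

Answer: [0, 0, 0, 0, 20, 20]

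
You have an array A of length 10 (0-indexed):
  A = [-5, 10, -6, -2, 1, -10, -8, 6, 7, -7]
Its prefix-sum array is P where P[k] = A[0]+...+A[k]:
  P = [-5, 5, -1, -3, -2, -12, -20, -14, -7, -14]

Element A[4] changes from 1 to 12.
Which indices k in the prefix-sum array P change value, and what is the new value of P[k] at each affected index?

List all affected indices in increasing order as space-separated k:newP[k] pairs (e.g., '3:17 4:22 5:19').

Answer: 4:9 5:-1 6:-9 7:-3 8:4 9:-3

Derivation:
P[k] = A[0] + ... + A[k]
P[k] includes A[4] iff k >= 4
Affected indices: 4, 5, ..., 9; delta = 11
  P[4]: -2 + 11 = 9
  P[5]: -12 + 11 = -1
  P[6]: -20 + 11 = -9
  P[7]: -14 + 11 = -3
  P[8]: -7 + 11 = 4
  P[9]: -14 + 11 = -3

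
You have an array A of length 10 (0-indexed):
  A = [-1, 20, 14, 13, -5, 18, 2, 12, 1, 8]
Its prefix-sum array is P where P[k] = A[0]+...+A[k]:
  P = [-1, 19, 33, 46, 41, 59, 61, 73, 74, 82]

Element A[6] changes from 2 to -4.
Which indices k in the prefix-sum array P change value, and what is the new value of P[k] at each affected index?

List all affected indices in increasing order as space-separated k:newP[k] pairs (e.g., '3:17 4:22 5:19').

P[k] = A[0] + ... + A[k]
P[k] includes A[6] iff k >= 6
Affected indices: 6, 7, ..., 9; delta = -6
  P[6]: 61 + -6 = 55
  P[7]: 73 + -6 = 67
  P[8]: 74 + -6 = 68
  P[9]: 82 + -6 = 76

Answer: 6:55 7:67 8:68 9:76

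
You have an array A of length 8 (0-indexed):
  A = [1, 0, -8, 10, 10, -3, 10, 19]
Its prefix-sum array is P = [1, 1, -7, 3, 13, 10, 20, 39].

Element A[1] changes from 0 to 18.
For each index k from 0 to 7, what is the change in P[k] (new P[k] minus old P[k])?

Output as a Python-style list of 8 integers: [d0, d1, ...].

Element change: A[1] 0 -> 18, delta = 18
For k < 1: P[k] unchanged, delta_P[k] = 0
For k >= 1: P[k] shifts by exactly 18
Delta array: [0, 18, 18, 18, 18, 18, 18, 18]

Answer: [0, 18, 18, 18, 18, 18, 18, 18]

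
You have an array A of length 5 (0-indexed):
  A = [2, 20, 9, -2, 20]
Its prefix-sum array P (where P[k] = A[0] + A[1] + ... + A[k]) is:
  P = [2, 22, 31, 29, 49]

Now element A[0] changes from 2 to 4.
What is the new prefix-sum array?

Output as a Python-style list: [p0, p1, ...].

Change: A[0] 2 -> 4, delta = 2
P[k] for k < 0: unchanged (A[0] not included)
P[k] for k >= 0: shift by delta = 2
  P[0] = 2 + 2 = 4
  P[1] = 22 + 2 = 24
  P[2] = 31 + 2 = 33
  P[3] = 29 + 2 = 31
  P[4] = 49 + 2 = 51

Answer: [4, 24, 33, 31, 51]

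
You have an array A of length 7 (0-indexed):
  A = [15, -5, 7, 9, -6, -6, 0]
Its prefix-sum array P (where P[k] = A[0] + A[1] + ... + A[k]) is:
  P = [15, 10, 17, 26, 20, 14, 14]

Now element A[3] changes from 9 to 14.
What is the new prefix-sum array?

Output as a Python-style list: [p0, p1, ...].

Change: A[3] 9 -> 14, delta = 5
P[k] for k < 3: unchanged (A[3] not included)
P[k] for k >= 3: shift by delta = 5
  P[0] = 15 + 0 = 15
  P[1] = 10 + 0 = 10
  P[2] = 17 + 0 = 17
  P[3] = 26 + 5 = 31
  P[4] = 20 + 5 = 25
  P[5] = 14 + 5 = 19
  P[6] = 14 + 5 = 19

Answer: [15, 10, 17, 31, 25, 19, 19]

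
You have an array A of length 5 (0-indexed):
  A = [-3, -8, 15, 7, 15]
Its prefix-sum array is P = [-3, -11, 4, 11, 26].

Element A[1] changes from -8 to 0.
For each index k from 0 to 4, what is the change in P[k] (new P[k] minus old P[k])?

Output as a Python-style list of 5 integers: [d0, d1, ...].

Answer: [0, 8, 8, 8, 8]

Derivation:
Element change: A[1] -8 -> 0, delta = 8
For k < 1: P[k] unchanged, delta_P[k] = 0
For k >= 1: P[k] shifts by exactly 8
Delta array: [0, 8, 8, 8, 8]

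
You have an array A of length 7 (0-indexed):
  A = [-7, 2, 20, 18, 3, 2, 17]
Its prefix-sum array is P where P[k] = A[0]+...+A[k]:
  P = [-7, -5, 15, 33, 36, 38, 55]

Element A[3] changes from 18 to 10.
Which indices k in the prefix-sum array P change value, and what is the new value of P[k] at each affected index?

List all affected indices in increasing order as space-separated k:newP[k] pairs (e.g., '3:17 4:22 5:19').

P[k] = A[0] + ... + A[k]
P[k] includes A[3] iff k >= 3
Affected indices: 3, 4, ..., 6; delta = -8
  P[3]: 33 + -8 = 25
  P[4]: 36 + -8 = 28
  P[5]: 38 + -8 = 30
  P[6]: 55 + -8 = 47

Answer: 3:25 4:28 5:30 6:47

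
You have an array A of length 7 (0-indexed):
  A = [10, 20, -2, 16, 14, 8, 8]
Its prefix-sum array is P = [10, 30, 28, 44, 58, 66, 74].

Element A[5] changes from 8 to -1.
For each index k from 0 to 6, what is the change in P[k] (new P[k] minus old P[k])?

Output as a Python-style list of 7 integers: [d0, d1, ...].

Answer: [0, 0, 0, 0, 0, -9, -9]

Derivation:
Element change: A[5] 8 -> -1, delta = -9
For k < 5: P[k] unchanged, delta_P[k] = 0
For k >= 5: P[k] shifts by exactly -9
Delta array: [0, 0, 0, 0, 0, -9, -9]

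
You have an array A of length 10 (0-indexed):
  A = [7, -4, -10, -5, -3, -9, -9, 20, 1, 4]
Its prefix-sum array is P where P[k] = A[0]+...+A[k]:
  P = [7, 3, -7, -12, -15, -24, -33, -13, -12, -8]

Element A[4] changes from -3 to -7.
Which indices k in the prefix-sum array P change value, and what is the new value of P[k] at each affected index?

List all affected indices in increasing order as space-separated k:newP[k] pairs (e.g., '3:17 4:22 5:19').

Answer: 4:-19 5:-28 6:-37 7:-17 8:-16 9:-12

Derivation:
P[k] = A[0] + ... + A[k]
P[k] includes A[4] iff k >= 4
Affected indices: 4, 5, ..., 9; delta = -4
  P[4]: -15 + -4 = -19
  P[5]: -24 + -4 = -28
  P[6]: -33 + -4 = -37
  P[7]: -13 + -4 = -17
  P[8]: -12 + -4 = -16
  P[9]: -8 + -4 = -12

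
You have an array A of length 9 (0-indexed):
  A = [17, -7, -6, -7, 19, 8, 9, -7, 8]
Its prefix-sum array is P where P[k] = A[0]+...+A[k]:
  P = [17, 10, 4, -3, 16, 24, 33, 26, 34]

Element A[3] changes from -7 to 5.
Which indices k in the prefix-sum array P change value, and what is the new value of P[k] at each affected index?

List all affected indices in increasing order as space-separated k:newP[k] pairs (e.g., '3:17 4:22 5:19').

Answer: 3:9 4:28 5:36 6:45 7:38 8:46

Derivation:
P[k] = A[0] + ... + A[k]
P[k] includes A[3] iff k >= 3
Affected indices: 3, 4, ..., 8; delta = 12
  P[3]: -3 + 12 = 9
  P[4]: 16 + 12 = 28
  P[5]: 24 + 12 = 36
  P[6]: 33 + 12 = 45
  P[7]: 26 + 12 = 38
  P[8]: 34 + 12 = 46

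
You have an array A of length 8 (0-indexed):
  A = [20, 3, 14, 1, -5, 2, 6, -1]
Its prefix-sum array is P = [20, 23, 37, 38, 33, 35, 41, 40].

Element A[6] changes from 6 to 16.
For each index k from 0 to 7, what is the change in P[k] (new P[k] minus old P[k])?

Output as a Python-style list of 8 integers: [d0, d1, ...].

Element change: A[6] 6 -> 16, delta = 10
For k < 6: P[k] unchanged, delta_P[k] = 0
For k >= 6: P[k] shifts by exactly 10
Delta array: [0, 0, 0, 0, 0, 0, 10, 10]

Answer: [0, 0, 0, 0, 0, 0, 10, 10]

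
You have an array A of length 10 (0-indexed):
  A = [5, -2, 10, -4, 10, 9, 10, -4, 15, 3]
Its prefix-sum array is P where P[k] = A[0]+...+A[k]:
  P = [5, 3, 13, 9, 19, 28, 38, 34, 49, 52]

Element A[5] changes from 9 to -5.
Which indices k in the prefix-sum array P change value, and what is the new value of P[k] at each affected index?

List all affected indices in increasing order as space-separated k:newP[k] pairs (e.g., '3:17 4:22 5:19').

Answer: 5:14 6:24 7:20 8:35 9:38

Derivation:
P[k] = A[0] + ... + A[k]
P[k] includes A[5] iff k >= 5
Affected indices: 5, 6, ..., 9; delta = -14
  P[5]: 28 + -14 = 14
  P[6]: 38 + -14 = 24
  P[7]: 34 + -14 = 20
  P[8]: 49 + -14 = 35
  P[9]: 52 + -14 = 38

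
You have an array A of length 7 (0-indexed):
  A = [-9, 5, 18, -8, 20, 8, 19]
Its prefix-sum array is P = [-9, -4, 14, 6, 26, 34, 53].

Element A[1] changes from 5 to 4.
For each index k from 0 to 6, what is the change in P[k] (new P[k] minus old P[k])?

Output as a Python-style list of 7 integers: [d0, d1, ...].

Element change: A[1] 5 -> 4, delta = -1
For k < 1: P[k] unchanged, delta_P[k] = 0
For k >= 1: P[k] shifts by exactly -1
Delta array: [0, -1, -1, -1, -1, -1, -1]

Answer: [0, -1, -1, -1, -1, -1, -1]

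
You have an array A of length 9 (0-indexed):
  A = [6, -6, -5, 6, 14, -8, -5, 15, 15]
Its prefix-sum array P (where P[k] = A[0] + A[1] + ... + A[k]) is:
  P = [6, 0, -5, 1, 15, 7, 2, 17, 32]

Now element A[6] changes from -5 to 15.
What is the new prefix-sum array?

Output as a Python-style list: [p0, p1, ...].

Change: A[6] -5 -> 15, delta = 20
P[k] for k < 6: unchanged (A[6] not included)
P[k] for k >= 6: shift by delta = 20
  P[0] = 6 + 0 = 6
  P[1] = 0 + 0 = 0
  P[2] = -5 + 0 = -5
  P[3] = 1 + 0 = 1
  P[4] = 15 + 0 = 15
  P[5] = 7 + 0 = 7
  P[6] = 2 + 20 = 22
  P[7] = 17 + 20 = 37
  P[8] = 32 + 20 = 52

Answer: [6, 0, -5, 1, 15, 7, 22, 37, 52]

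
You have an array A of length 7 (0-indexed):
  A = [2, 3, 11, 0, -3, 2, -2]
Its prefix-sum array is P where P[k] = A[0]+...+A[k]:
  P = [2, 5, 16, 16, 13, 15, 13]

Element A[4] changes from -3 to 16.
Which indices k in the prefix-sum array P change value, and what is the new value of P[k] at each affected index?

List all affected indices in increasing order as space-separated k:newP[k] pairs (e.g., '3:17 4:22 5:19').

P[k] = A[0] + ... + A[k]
P[k] includes A[4] iff k >= 4
Affected indices: 4, 5, ..., 6; delta = 19
  P[4]: 13 + 19 = 32
  P[5]: 15 + 19 = 34
  P[6]: 13 + 19 = 32

Answer: 4:32 5:34 6:32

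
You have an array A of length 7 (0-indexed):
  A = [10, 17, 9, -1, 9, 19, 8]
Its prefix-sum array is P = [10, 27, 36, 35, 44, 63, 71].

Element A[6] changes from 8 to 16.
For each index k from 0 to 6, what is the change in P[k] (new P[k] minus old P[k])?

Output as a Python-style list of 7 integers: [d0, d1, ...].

Element change: A[6] 8 -> 16, delta = 8
For k < 6: P[k] unchanged, delta_P[k] = 0
For k >= 6: P[k] shifts by exactly 8
Delta array: [0, 0, 0, 0, 0, 0, 8]

Answer: [0, 0, 0, 0, 0, 0, 8]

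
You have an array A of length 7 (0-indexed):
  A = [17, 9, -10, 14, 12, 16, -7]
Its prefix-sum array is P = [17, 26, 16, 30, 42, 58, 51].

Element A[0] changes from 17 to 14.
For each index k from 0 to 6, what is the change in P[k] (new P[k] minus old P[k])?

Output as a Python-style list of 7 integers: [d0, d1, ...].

Answer: [-3, -3, -3, -3, -3, -3, -3]

Derivation:
Element change: A[0] 17 -> 14, delta = -3
For k < 0: P[k] unchanged, delta_P[k] = 0
For k >= 0: P[k] shifts by exactly -3
Delta array: [-3, -3, -3, -3, -3, -3, -3]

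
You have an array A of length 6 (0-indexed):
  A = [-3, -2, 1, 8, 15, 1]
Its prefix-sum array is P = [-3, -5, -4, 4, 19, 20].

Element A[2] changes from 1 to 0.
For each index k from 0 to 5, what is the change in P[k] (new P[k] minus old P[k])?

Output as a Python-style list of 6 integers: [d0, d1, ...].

Element change: A[2] 1 -> 0, delta = -1
For k < 2: P[k] unchanged, delta_P[k] = 0
For k >= 2: P[k] shifts by exactly -1
Delta array: [0, 0, -1, -1, -1, -1]

Answer: [0, 0, -1, -1, -1, -1]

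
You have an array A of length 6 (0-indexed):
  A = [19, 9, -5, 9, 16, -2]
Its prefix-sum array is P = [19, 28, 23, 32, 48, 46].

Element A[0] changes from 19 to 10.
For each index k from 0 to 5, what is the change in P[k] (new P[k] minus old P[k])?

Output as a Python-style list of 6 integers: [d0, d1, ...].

Element change: A[0] 19 -> 10, delta = -9
For k < 0: P[k] unchanged, delta_P[k] = 0
For k >= 0: P[k] shifts by exactly -9
Delta array: [-9, -9, -9, -9, -9, -9]

Answer: [-9, -9, -9, -9, -9, -9]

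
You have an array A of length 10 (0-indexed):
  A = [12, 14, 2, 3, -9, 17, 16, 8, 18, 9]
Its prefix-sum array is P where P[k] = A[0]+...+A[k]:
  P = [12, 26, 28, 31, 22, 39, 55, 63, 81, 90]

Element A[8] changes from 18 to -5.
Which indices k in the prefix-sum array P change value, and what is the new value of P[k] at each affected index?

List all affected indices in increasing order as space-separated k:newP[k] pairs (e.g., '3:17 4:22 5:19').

Answer: 8:58 9:67

Derivation:
P[k] = A[0] + ... + A[k]
P[k] includes A[8] iff k >= 8
Affected indices: 8, 9, ..., 9; delta = -23
  P[8]: 81 + -23 = 58
  P[9]: 90 + -23 = 67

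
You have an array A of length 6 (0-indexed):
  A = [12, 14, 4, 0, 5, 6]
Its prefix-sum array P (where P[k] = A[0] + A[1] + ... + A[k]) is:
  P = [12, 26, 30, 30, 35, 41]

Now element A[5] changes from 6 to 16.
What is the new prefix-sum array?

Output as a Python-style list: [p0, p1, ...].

Answer: [12, 26, 30, 30, 35, 51]

Derivation:
Change: A[5] 6 -> 16, delta = 10
P[k] for k < 5: unchanged (A[5] not included)
P[k] for k >= 5: shift by delta = 10
  P[0] = 12 + 0 = 12
  P[1] = 26 + 0 = 26
  P[2] = 30 + 0 = 30
  P[3] = 30 + 0 = 30
  P[4] = 35 + 0 = 35
  P[5] = 41 + 10 = 51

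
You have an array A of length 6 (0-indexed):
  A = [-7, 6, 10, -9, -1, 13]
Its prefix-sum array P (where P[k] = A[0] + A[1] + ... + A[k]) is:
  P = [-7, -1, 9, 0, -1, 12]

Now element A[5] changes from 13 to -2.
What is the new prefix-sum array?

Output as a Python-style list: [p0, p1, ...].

Answer: [-7, -1, 9, 0, -1, -3]

Derivation:
Change: A[5] 13 -> -2, delta = -15
P[k] for k < 5: unchanged (A[5] not included)
P[k] for k >= 5: shift by delta = -15
  P[0] = -7 + 0 = -7
  P[1] = -1 + 0 = -1
  P[2] = 9 + 0 = 9
  P[3] = 0 + 0 = 0
  P[4] = -1 + 0 = -1
  P[5] = 12 + -15 = -3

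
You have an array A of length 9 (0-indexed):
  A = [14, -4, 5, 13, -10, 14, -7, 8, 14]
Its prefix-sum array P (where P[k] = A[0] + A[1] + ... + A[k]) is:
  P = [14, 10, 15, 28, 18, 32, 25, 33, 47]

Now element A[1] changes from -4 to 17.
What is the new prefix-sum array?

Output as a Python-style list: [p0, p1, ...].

Answer: [14, 31, 36, 49, 39, 53, 46, 54, 68]

Derivation:
Change: A[1] -4 -> 17, delta = 21
P[k] for k < 1: unchanged (A[1] not included)
P[k] for k >= 1: shift by delta = 21
  P[0] = 14 + 0 = 14
  P[1] = 10 + 21 = 31
  P[2] = 15 + 21 = 36
  P[3] = 28 + 21 = 49
  P[4] = 18 + 21 = 39
  P[5] = 32 + 21 = 53
  P[6] = 25 + 21 = 46
  P[7] = 33 + 21 = 54
  P[8] = 47 + 21 = 68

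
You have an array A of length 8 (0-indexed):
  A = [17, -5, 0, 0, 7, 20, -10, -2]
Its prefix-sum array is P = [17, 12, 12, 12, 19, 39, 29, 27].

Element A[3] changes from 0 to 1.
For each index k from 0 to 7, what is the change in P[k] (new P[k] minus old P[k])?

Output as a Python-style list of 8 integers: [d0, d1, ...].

Element change: A[3] 0 -> 1, delta = 1
For k < 3: P[k] unchanged, delta_P[k] = 0
For k >= 3: P[k] shifts by exactly 1
Delta array: [0, 0, 0, 1, 1, 1, 1, 1]

Answer: [0, 0, 0, 1, 1, 1, 1, 1]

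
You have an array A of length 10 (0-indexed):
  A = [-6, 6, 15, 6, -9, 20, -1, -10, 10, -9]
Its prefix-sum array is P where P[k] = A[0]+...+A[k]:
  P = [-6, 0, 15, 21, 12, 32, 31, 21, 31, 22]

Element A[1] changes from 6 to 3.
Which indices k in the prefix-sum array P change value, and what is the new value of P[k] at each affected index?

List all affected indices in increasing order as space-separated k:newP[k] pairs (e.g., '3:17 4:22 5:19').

Answer: 1:-3 2:12 3:18 4:9 5:29 6:28 7:18 8:28 9:19

Derivation:
P[k] = A[0] + ... + A[k]
P[k] includes A[1] iff k >= 1
Affected indices: 1, 2, ..., 9; delta = -3
  P[1]: 0 + -3 = -3
  P[2]: 15 + -3 = 12
  P[3]: 21 + -3 = 18
  P[4]: 12 + -3 = 9
  P[5]: 32 + -3 = 29
  P[6]: 31 + -3 = 28
  P[7]: 21 + -3 = 18
  P[8]: 31 + -3 = 28
  P[9]: 22 + -3 = 19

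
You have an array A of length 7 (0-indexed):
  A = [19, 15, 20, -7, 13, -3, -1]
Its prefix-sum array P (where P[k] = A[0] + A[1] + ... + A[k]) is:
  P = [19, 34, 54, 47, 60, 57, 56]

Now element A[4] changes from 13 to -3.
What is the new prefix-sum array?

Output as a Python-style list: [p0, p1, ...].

Answer: [19, 34, 54, 47, 44, 41, 40]

Derivation:
Change: A[4] 13 -> -3, delta = -16
P[k] for k < 4: unchanged (A[4] not included)
P[k] for k >= 4: shift by delta = -16
  P[0] = 19 + 0 = 19
  P[1] = 34 + 0 = 34
  P[2] = 54 + 0 = 54
  P[3] = 47 + 0 = 47
  P[4] = 60 + -16 = 44
  P[5] = 57 + -16 = 41
  P[6] = 56 + -16 = 40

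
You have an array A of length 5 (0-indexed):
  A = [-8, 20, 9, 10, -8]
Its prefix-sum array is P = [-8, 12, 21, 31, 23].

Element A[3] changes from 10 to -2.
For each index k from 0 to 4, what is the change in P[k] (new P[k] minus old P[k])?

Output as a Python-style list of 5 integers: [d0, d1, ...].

Element change: A[3] 10 -> -2, delta = -12
For k < 3: P[k] unchanged, delta_P[k] = 0
For k >= 3: P[k] shifts by exactly -12
Delta array: [0, 0, 0, -12, -12]

Answer: [0, 0, 0, -12, -12]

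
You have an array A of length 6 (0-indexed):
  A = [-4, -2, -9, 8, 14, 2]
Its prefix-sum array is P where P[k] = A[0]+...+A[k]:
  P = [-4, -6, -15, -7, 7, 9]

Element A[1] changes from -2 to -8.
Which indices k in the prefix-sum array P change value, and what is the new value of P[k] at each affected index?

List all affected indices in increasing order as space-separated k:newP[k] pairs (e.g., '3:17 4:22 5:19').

P[k] = A[0] + ... + A[k]
P[k] includes A[1] iff k >= 1
Affected indices: 1, 2, ..., 5; delta = -6
  P[1]: -6 + -6 = -12
  P[2]: -15 + -6 = -21
  P[3]: -7 + -6 = -13
  P[4]: 7 + -6 = 1
  P[5]: 9 + -6 = 3

Answer: 1:-12 2:-21 3:-13 4:1 5:3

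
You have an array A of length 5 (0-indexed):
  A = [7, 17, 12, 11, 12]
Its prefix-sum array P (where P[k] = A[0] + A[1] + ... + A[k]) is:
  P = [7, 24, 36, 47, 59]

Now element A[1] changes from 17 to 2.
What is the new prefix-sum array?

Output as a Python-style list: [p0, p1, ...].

Change: A[1] 17 -> 2, delta = -15
P[k] for k < 1: unchanged (A[1] not included)
P[k] for k >= 1: shift by delta = -15
  P[0] = 7 + 0 = 7
  P[1] = 24 + -15 = 9
  P[2] = 36 + -15 = 21
  P[3] = 47 + -15 = 32
  P[4] = 59 + -15 = 44

Answer: [7, 9, 21, 32, 44]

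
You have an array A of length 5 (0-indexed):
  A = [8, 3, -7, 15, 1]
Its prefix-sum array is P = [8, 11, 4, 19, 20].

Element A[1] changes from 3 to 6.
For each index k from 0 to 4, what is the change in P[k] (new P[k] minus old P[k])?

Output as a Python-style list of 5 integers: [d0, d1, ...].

Answer: [0, 3, 3, 3, 3]

Derivation:
Element change: A[1] 3 -> 6, delta = 3
For k < 1: P[k] unchanged, delta_P[k] = 0
For k >= 1: P[k] shifts by exactly 3
Delta array: [0, 3, 3, 3, 3]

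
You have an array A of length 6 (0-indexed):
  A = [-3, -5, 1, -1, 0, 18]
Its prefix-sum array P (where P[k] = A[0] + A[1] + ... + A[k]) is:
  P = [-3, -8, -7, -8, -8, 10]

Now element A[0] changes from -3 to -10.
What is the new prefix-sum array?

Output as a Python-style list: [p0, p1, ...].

Answer: [-10, -15, -14, -15, -15, 3]

Derivation:
Change: A[0] -3 -> -10, delta = -7
P[k] for k < 0: unchanged (A[0] not included)
P[k] for k >= 0: shift by delta = -7
  P[0] = -3 + -7 = -10
  P[1] = -8 + -7 = -15
  P[2] = -7 + -7 = -14
  P[3] = -8 + -7 = -15
  P[4] = -8 + -7 = -15
  P[5] = 10 + -7 = 3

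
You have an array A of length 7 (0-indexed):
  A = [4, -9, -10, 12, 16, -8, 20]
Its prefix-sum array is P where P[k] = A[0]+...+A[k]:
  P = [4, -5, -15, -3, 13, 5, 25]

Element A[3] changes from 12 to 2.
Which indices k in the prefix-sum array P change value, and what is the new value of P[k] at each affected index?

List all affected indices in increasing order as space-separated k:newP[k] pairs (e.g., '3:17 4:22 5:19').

P[k] = A[0] + ... + A[k]
P[k] includes A[3] iff k >= 3
Affected indices: 3, 4, ..., 6; delta = -10
  P[3]: -3 + -10 = -13
  P[4]: 13 + -10 = 3
  P[5]: 5 + -10 = -5
  P[6]: 25 + -10 = 15

Answer: 3:-13 4:3 5:-5 6:15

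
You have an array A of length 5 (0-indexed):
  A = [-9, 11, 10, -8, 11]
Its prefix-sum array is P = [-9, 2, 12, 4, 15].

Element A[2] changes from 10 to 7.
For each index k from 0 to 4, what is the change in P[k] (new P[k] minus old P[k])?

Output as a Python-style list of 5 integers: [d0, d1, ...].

Element change: A[2] 10 -> 7, delta = -3
For k < 2: P[k] unchanged, delta_P[k] = 0
For k >= 2: P[k] shifts by exactly -3
Delta array: [0, 0, -3, -3, -3]

Answer: [0, 0, -3, -3, -3]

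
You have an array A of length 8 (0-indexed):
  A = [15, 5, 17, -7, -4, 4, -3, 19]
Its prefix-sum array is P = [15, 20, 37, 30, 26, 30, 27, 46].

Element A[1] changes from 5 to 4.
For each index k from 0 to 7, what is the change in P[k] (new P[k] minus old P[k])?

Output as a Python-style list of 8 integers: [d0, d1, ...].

Element change: A[1] 5 -> 4, delta = -1
For k < 1: P[k] unchanged, delta_P[k] = 0
For k >= 1: P[k] shifts by exactly -1
Delta array: [0, -1, -1, -1, -1, -1, -1, -1]

Answer: [0, -1, -1, -1, -1, -1, -1, -1]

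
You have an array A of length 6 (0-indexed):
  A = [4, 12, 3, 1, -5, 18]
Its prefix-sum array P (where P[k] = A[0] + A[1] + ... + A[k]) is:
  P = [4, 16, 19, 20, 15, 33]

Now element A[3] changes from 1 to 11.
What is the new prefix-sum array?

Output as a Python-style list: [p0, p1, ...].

Answer: [4, 16, 19, 30, 25, 43]

Derivation:
Change: A[3] 1 -> 11, delta = 10
P[k] for k < 3: unchanged (A[3] not included)
P[k] for k >= 3: shift by delta = 10
  P[0] = 4 + 0 = 4
  P[1] = 16 + 0 = 16
  P[2] = 19 + 0 = 19
  P[3] = 20 + 10 = 30
  P[4] = 15 + 10 = 25
  P[5] = 33 + 10 = 43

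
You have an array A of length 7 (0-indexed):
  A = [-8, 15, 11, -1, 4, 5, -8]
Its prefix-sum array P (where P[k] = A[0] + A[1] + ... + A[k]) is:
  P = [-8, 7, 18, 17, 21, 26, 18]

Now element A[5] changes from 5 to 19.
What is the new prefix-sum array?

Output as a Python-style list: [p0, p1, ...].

Answer: [-8, 7, 18, 17, 21, 40, 32]

Derivation:
Change: A[5] 5 -> 19, delta = 14
P[k] for k < 5: unchanged (A[5] not included)
P[k] for k >= 5: shift by delta = 14
  P[0] = -8 + 0 = -8
  P[1] = 7 + 0 = 7
  P[2] = 18 + 0 = 18
  P[3] = 17 + 0 = 17
  P[4] = 21 + 0 = 21
  P[5] = 26 + 14 = 40
  P[6] = 18 + 14 = 32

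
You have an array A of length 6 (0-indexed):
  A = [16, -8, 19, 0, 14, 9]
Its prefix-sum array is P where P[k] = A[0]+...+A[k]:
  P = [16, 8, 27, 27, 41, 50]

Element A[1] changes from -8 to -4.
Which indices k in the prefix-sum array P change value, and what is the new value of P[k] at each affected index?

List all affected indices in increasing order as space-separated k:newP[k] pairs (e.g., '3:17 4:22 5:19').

Answer: 1:12 2:31 3:31 4:45 5:54

Derivation:
P[k] = A[0] + ... + A[k]
P[k] includes A[1] iff k >= 1
Affected indices: 1, 2, ..., 5; delta = 4
  P[1]: 8 + 4 = 12
  P[2]: 27 + 4 = 31
  P[3]: 27 + 4 = 31
  P[4]: 41 + 4 = 45
  P[5]: 50 + 4 = 54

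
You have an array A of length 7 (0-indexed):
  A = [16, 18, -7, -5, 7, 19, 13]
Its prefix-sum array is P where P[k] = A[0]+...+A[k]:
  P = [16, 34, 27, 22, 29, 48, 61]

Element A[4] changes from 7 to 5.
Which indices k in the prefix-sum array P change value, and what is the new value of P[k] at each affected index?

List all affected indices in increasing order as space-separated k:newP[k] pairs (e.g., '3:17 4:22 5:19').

P[k] = A[0] + ... + A[k]
P[k] includes A[4] iff k >= 4
Affected indices: 4, 5, ..., 6; delta = -2
  P[4]: 29 + -2 = 27
  P[5]: 48 + -2 = 46
  P[6]: 61 + -2 = 59

Answer: 4:27 5:46 6:59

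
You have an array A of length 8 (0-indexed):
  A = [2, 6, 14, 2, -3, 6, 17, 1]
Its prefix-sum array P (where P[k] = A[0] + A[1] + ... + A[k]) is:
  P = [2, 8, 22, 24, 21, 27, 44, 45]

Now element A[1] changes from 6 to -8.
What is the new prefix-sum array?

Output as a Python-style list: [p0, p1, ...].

Answer: [2, -6, 8, 10, 7, 13, 30, 31]

Derivation:
Change: A[1] 6 -> -8, delta = -14
P[k] for k < 1: unchanged (A[1] not included)
P[k] for k >= 1: shift by delta = -14
  P[0] = 2 + 0 = 2
  P[1] = 8 + -14 = -6
  P[2] = 22 + -14 = 8
  P[3] = 24 + -14 = 10
  P[4] = 21 + -14 = 7
  P[5] = 27 + -14 = 13
  P[6] = 44 + -14 = 30
  P[7] = 45 + -14 = 31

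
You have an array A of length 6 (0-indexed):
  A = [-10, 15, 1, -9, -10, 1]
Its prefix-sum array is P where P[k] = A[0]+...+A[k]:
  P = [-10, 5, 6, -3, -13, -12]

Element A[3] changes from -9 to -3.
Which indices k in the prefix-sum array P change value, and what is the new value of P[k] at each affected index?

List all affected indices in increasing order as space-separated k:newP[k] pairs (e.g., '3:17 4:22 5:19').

Answer: 3:3 4:-7 5:-6

Derivation:
P[k] = A[0] + ... + A[k]
P[k] includes A[3] iff k >= 3
Affected indices: 3, 4, ..., 5; delta = 6
  P[3]: -3 + 6 = 3
  P[4]: -13 + 6 = -7
  P[5]: -12 + 6 = -6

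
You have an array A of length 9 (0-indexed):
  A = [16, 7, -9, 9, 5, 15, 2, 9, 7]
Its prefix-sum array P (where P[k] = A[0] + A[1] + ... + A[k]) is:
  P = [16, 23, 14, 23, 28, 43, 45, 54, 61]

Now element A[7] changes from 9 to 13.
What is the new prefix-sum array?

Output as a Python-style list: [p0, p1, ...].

Change: A[7] 9 -> 13, delta = 4
P[k] for k < 7: unchanged (A[7] not included)
P[k] for k >= 7: shift by delta = 4
  P[0] = 16 + 0 = 16
  P[1] = 23 + 0 = 23
  P[2] = 14 + 0 = 14
  P[3] = 23 + 0 = 23
  P[4] = 28 + 0 = 28
  P[5] = 43 + 0 = 43
  P[6] = 45 + 0 = 45
  P[7] = 54 + 4 = 58
  P[8] = 61 + 4 = 65

Answer: [16, 23, 14, 23, 28, 43, 45, 58, 65]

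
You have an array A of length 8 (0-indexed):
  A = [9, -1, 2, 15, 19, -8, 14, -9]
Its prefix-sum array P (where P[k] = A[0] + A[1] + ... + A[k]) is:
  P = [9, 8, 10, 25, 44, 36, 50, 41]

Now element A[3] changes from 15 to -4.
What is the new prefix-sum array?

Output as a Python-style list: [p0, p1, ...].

Answer: [9, 8, 10, 6, 25, 17, 31, 22]

Derivation:
Change: A[3] 15 -> -4, delta = -19
P[k] for k < 3: unchanged (A[3] not included)
P[k] for k >= 3: shift by delta = -19
  P[0] = 9 + 0 = 9
  P[1] = 8 + 0 = 8
  P[2] = 10 + 0 = 10
  P[3] = 25 + -19 = 6
  P[4] = 44 + -19 = 25
  P[5] = 36 + -19 = 17
  P[6] = 50 + -19 = 31
  P[7] = 41 + -19 = 22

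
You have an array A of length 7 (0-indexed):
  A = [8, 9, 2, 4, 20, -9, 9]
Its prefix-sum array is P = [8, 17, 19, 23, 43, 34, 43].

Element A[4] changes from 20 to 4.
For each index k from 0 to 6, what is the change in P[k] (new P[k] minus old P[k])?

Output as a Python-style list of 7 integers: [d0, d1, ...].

Answer: [0, 0, 0, 0, -16, -16, -16]

Derivation:
Element change: A[4] 20 -> 4, delta = -16
For k < 4: P[k] unchanged, delta_P[k] = 0
For k >= 4: P[k] shifts by exactly -16
Delta array: [0, 0, 0, 0, -16, -16, -16]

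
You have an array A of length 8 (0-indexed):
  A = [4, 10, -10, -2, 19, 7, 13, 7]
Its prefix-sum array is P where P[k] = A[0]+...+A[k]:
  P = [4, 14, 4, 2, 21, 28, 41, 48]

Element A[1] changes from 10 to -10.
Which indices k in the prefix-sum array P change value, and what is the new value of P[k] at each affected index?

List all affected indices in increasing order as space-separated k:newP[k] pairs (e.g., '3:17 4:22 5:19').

P[k] = A[0] + ... + A[k]
P[k] includes A[1] iff k >= 1
Affected indices: 1, 2, ..., 7; delta = -20
  P[1]: 14 + -20 = -6
  P[2]: 4 + -20 = -16
  P[3]: 2 + -20 = -18
  P[4]: 21 + -20 = 1
  P[5]: 28 + -20 = 8
  P[6]: 41 + -20 = 21
  P[7]: 48 + -20 = 28

Answer: 1:-6 2:-16 3:-18 4:1 5:8 6:21 7:28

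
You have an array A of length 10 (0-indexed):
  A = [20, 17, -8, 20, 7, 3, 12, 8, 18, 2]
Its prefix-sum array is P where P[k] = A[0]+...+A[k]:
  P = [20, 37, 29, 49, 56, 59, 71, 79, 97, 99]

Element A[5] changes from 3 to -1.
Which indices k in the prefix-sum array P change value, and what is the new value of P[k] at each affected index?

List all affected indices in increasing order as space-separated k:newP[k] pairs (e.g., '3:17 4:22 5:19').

Answer: 5:55 6:67 7:75 8:93 9:95

Derivation:
P[k] = A[0] + ... + A[k]
P[k] includes A[5] iff k >= 5
Affected indices: 5, 6, ..., 9; delta = -4
  P[5]: 59 + -4 = 55
  P[6]: 71 + -4 = 67
  P[7]: 79 + -4 = 75
  P[8]: 97 + -4 = 93
  P[9]: 99 + -4 = 95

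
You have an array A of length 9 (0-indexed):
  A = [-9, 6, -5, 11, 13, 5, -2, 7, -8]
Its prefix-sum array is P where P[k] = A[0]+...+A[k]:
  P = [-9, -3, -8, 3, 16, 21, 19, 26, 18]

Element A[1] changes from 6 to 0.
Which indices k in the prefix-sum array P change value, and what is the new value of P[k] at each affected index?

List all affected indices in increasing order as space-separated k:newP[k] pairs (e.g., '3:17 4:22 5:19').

P[k] = A[0] + ... + A[k]
P[k] includes A[1] iff k >= 1
Affected indices: 1, 2, ..., 8; delta = -6
  P[1]: -3 + -6 = -9
  P[2]: -8 + -6 = -14
  P[3]: 3 + -6 = -3
  P[4]: 16 + -6 = 10
  P[5]: 21 + -6 = 15
  P[6]: 19 + -6 = 13
  P[7]: 26 + -6 = 20
  P[8]: 18 + -6 = 12

Answer: 1:-9 2:-14 3:-3 4:10 5:15 6:13 7:20 8:12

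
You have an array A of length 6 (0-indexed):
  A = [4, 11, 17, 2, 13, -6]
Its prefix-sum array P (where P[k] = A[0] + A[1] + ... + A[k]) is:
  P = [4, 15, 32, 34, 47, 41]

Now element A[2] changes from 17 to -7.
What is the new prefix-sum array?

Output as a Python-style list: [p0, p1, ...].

Answer: [4, 15, 8, 10, 23, 17]

Derivation:
Change: A[2] 17 -> -7, delta = -24
P[k] for k < 2: unchanged (A[2] not included)
P[k] for k >= 2: shift by delta = -24
  P[0] = 4 + 0 = 4
  P[1] = 15 + 0 = 15
  P[2] = 32 + -24 = 8
  P[3] = 34 + -24 = 10
  P[4] = 47 + -24 = 23
  P[5] = 41 + -24 = 17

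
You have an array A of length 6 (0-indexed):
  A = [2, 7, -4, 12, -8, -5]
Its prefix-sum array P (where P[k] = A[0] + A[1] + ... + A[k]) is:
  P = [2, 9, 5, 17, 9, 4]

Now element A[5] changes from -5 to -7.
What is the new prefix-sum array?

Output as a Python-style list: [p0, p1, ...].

Change: A[5] -5 -> -7, delta = -2
P[k] for k < 5: unchanged (A[5] not included)
P[k] for k >= 5: shift by delta = -2
  P[0] = 2 + 0 = 2
  P[1] = 9 + 0 = 9
  P[2] = 5 + 0 = 5
  P[3] = 17 + 0 = 17
  P[4] = 9 + 0 = 9
  P[5] = 4 + -2 = 2

Answer: [2, 9, 5, 17, 9, 2]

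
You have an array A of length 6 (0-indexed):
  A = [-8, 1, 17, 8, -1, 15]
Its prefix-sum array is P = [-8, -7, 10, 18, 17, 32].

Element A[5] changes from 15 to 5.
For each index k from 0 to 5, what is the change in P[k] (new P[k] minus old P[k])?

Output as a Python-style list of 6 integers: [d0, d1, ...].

Element change: A[5] 15 -> 5, delta = -10
For k < 5: P[k] unchanged, delta_P[k] = 0
For k >= 5: P[k] shifts by exactly -10
Delta array: [0, 0, 0, 0, 0, -10]

Answer: [0, 0, 0, 0, 0, -10]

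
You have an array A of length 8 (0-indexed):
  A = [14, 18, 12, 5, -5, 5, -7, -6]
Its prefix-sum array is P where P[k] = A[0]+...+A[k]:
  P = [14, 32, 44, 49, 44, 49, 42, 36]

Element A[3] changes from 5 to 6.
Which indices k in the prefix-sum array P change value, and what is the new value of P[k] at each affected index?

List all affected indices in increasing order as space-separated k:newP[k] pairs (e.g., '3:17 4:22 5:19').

Answer: 3:50 4:45 5:50 6:43 7:37

Derivation:
P[k] = A[0] + ... + A[k]
P[k] includes A[3] iff k >= 3
Affected indices: 3, 4, ..., 7; delta = 1
  P[3]: 49 + 1 = 50
  P[4]: 44 + 1 = 45
  P[5]: 49 + 1 = 50
  P[6]: 42 + 1 = 43
  P[7]: 36 + 1 = 37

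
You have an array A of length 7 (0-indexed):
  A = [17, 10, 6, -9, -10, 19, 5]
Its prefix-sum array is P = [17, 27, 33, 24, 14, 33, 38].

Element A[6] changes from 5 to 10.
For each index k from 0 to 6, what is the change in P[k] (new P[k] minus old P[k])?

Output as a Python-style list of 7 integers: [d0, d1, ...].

Answer: [0, 0, 0, 0, 0, 0, 5]

Derivation:
Element change: A[6] 5 -> 10, delta = 5
For k < 6: P[k] unchanged, delta_P[k] = 0
For k >= 6: P[k] shifts by exactly 5
Delta array: [0, 0, 0, 0, 0, 0, 5]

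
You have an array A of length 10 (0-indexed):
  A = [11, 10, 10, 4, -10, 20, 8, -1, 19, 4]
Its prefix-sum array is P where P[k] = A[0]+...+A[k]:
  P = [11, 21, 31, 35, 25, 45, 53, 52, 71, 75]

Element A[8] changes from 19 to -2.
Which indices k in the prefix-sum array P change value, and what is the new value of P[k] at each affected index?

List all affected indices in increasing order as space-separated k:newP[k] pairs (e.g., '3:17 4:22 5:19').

Answer: 8:50 9:54

Derivation:
P[k] = A[0] + ... + A[k]
P[k] includes A[8] iff k >= 8
Affected indices: 8, 9, ..., 9; delta = -21
  P[8]: 71 + -21 = 50
  P[9]: 75 + -21 = 54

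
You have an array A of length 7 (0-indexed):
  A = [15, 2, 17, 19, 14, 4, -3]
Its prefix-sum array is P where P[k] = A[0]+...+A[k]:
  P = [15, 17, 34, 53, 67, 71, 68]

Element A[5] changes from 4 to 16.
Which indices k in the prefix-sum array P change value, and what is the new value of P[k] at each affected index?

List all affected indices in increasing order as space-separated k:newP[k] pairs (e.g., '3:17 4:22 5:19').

P[k] = A[0] + ... + A[k]
P[k] includes A[5] iff k >= 5
Affected indices: 5, 6, ..., 6; delta = 12
  P[5]: 71 + 12 = 83
  P[6]: 68 + 12 = 80

Answer: 5:83 6:80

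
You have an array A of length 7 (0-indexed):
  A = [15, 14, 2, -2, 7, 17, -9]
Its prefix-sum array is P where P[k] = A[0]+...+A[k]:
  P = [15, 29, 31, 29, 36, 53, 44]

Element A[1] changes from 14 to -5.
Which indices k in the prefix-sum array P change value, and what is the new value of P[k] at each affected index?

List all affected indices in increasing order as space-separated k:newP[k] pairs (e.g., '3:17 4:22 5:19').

Answer: 1:10 2:12 3:10 4:17 5:34 6:25

Derivation:
P[k] = A[0] + ... + A[k]
P[k] includes A[1] iff k >= 1
Affected indices: 1, 2, ..., 6; delta = -19
  P[1]: 29 + -19 = 10
  P[2]: 31 + -19 = 12
  P[3]: 29 + -19 = 10
  P[4]: 36 + -19 = 17
  P[5]: 53 + -19 = 34
  P[6]: 44 + -19 = 25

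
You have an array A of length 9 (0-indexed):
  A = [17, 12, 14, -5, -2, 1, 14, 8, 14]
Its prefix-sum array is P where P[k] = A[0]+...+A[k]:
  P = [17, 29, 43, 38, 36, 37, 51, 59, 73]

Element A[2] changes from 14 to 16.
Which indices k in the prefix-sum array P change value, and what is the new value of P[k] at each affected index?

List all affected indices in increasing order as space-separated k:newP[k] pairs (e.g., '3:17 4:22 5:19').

P[k] = A[0] + ... + A[k]
P[k] includes A[2] iff k >= 2
Affected indices: 2, 3, ..., 8; delta = 2
  P[2]: 43 + 2 = 45
  P[3]: 38 + 2 = 40
  P[4]: 36 + 2 = 38
  P[5]: 37 + 2 = 39
  P[6]: 51 + 2 = 53
  P[7]: 59 + 2 = 61
  P[8]: 73 + 2 = 75

Answer: 2:45 3:40 4:38 5:39 6:53 7:61 8:75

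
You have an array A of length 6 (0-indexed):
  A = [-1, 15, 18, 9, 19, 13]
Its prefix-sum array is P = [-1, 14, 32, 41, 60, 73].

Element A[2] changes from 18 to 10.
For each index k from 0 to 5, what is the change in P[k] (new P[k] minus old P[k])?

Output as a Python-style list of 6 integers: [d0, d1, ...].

Element change: A[2] 18 -> 10, delta = -8
For k < 2: P[k] unchanged, delta_P[k] = 0
For k >= 2: P[k] shifts by exactly -8
Delta array: [0, 0, -8, -8, -8, -8]

Answer: [0, 0, -8, -8, -8, -8]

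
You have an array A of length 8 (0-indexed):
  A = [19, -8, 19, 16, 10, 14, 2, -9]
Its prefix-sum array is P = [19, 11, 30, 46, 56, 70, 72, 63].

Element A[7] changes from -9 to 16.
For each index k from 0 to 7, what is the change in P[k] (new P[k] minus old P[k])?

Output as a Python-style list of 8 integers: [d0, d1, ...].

Answer: [0, 0, 0, 0, 0, 0, 0, 25]

Derivation:
Element change: A[7] -9 -> 16, delta = 25
For k < 7: P[k] unchanged, delta_P[k] = 0
For k >= 7: P[k] shifts by exactly 25
Delta array: [0, 0, 0, 0, 0, 0, 0, 25]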